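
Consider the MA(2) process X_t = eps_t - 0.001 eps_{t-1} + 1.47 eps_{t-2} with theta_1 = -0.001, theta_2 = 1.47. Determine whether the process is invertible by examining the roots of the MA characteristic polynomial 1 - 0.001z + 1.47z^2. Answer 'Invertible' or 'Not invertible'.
\text{Not invertible}

The MA(q) characteristic polynomial is P(z) = 1 - 0.001z + 1.47z^2.
Invertibility requires all roots to lie outside the unit circle, i.e. |z| > 1 for every root.
Set 1 + (-0.001) z + (1.47) z^2 = 0, i.e. a z^2 + b z + c = 0 with a = 1.47, b = -0.001, c = 1.
Discriminant D = b^2 - 4ac = (-0.001)^2 - 4*(1.47)*1 = 0.000001 - (5.88) = -5.879999.
D < 0, so the roots are the complex-conjugate pair z = (-b +/- i sqrt(-D)) / (2a) = 0.0003 +/- 0.8248i.
For a conjugate pair |z|^2 = z * conj(z) = (product of roots) = c/a = 1/(1.47) = 0.680272, so |z| = sqrt(0.680272) = 0.8248 for both roots.
Moduli of all roots: 0.8248, 0.8248.
All moduli strictly greater than 1? No.
Verdict: Not invertible.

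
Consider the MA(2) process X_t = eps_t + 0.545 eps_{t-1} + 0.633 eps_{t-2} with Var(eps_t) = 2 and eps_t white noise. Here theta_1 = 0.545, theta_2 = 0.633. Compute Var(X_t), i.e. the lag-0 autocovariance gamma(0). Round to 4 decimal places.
\gamma(0) = 3.3954

For an MA(q) process X_t = eps_t + sum_i theta_i eps_{t-i} with
Var(eps_t) = sigma^2, the variance is
  gamma(0) = sigma^2 * (1 + sum_i theta_i^2).
  sum_i theta_i^2 = (0.545)^2 + (0.633)^2 = 0.297025 + 0.400689 = 0.697714.
  gamma(0) = 2 * (1 + 0.697714) = 2 * 1.697714 = 3.395428, which rounds to 3.3954.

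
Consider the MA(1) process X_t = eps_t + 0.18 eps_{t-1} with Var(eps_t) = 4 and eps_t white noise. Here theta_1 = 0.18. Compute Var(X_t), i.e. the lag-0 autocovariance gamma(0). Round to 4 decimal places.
\gamma(0) = 4.1296

For an MA(q) process X_t = eps_t + sum_i theta_i eps_{t-i} with
Var(eps_t) = sigma^2, the variance is
  gamma(0) = sigma^2 * (1 + sum_i theta_i^2).
  sum_i theta_i^2 = (0.18)^2 = 0.0324.
  gamma(0) = 4 * (1 + 0.0324) = 4 * 1.0324 = 4.1296.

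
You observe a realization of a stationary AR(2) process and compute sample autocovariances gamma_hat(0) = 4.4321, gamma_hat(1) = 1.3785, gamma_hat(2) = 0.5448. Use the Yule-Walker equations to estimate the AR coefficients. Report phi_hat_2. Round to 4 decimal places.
\hat\phi_{2} = 0.0290

The Yule-Walker equations for an AR(p) process read, in matrix form,
  Gamma_p phi = r_p,   with   (Gamma_p)_{ij} = gamma(|i - j|),
                       (r_p)_i = gamma(i),   i,j = 1..p.
Substitute the sample gammas (Toeplitz matrix and right-hand side of size 2):
  Gamma_p = [[4.4321, 1.3785], [1.3785, 4.4321]]
  r_p     = [1.3785, 0.5448]
Written out:
  4.4321 phi_1 + 1.3785 phi_2 = 1.3785
  1.3785 phi_1 + 4.4321 phi_2 = 0.5448
Solve by Cramer's rule:
  det = gamma(0)^2 - gamma(1)^2 = (4.4321)^2 - (1.3785)^2 = 19.64351041 - 1.90026225 = 17.74324816
  phi_hat_1 = [gamma(1) gamma(0) - gamma(1) gamma(2)] / det = [(1.3785)(4.4321) - (1.3785)(0.5448)] / 17.74324816 = 5.35864305 / 17.74324816 = 0.302
  phi_hat_2 = [gamma(0) gamma(2) - gamma(1)^2] / det = [(4.4321)(0.5448) - (1.3785)^2] / 17.74324816 = 0.51434583 / 17.74324816 = 0.029
So phi_hat = [0.3020, 0.0290].
Therefore phi_hat_2 = 0.0290.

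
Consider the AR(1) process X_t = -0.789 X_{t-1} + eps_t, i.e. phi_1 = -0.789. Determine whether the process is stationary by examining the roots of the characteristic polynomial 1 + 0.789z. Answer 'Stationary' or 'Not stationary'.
\text{Stationary}

The AR(p) characteristic polynomial is P(z) = 1 + 0.789z.
Stationarity requires all roots to lie outside the unit circle, i.e. |z| > 1 for every root.
This is linear in z: 1 + (0.789) z = 0  =>  z = -1/(0.789) = -1.267427,  |z| = 1.267427.
Moduli of all roots: 1.2674.
All moduli strictly greater than 1? Yes.
Verdict: Stationary.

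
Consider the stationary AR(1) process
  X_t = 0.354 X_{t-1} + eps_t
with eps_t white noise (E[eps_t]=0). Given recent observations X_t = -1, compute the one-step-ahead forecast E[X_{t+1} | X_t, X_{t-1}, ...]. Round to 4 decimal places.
E[X_{t+1} \mid \mathcal F_t] = -0.3540

For an AR(p) model X_t = c + sum_i phi_i X_{t-i} + eps_t, the
one-step-ahead conditional mean is
  E[X_{t+1} | X_t, ...] = c + sum_i phi_i X_{t+1-i}.
Substitute known values:
  E[X_{t+1} | ...] = (0.354) * (-1)
                   = -0.3540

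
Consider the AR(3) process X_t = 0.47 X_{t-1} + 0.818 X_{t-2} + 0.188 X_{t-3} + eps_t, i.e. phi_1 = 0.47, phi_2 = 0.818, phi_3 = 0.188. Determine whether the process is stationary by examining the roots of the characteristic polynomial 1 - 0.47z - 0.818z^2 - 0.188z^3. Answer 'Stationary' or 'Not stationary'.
\text{Not stationary}

The AR(p) characteristic polynomial is P(z) = 1 - 0.47z - 0.818z^2 - 0.188z^3.
Stationarity requires all roots to lie outside the unit circle, i.e. |z| > 1 for every root.
Degree 3: look for a simple real root z0 first, then factor out (1 - z/z0) and solve the remaining quadratic.
Testing z0 = -2.5: P(-2.5) = 1 + (-0.47)(-2.5) + (-0.818)(-2.5)^2 + (-0.188)(-2.5)^3
  = 1 + (1.175) + (-5.1125) + (2.9375) = 0.  So z_0 = -2.5 is a root, |z_0| = 2.5.
Divide out the factor (1 + 0.4 z) = (1 - z/z0) (since 1/z0 = -0.4):
  P(z) = (1 + 0.4 z)(1 + (-0.87) z + (-0.47) z^2)
  [check: z-coef -0.87 - (-0.4) = -0.47; z^2-coef -0.47 - (-0.4)(-0.87) = -0.818; z^3-coef -(-0.4)(-0.47) = -0.188.]
Remaining roots from the quadratic factor 1 + (-0.87) z + (-0.47) z^2:
  Set 1 + (-0.87) z + (-0.47) z^2 = 0, i.e. a z^2 + b z + c = 0 with a = -0.47, b = -0.87, c = 1.
  Discriminant D = b^2 - 4ac = (-0.87)^2 - 4*(-0.47)*1 = 0.7569 - (-1.88) = 2.6369.
  D >= 0, so the roots are real: z = (-b +/- sqrt(D)) / (2a) = (0.87 +/- 1.623853) / (-0.94).
    z_1 = (0.87 + 1.623853) / (-0.94) = -2.653,   |z_1| = 2.653.
    z_2 = (0.87 - 1.623853) / (-0.94) = 0.802,   |z_2| = 0.802.
Moduli of all roots: 2.5000, 2.6530, 0.8020.
All moduli strictly greater than 1? No.
Verdict: Not stationary.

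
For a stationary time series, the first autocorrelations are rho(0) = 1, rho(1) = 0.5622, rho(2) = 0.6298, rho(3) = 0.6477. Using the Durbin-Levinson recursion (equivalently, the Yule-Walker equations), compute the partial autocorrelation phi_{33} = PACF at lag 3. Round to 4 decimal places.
\phi_{33} = 0.3669

The PACF at lag k is phi_{kk}, the last component of the solution
to the Yule-Walker system G_k phi = r_k where
  (G_k)_{ij} = rho(|i - j|), (r_k)_i = rho(i), i,j = 1..k.
Equivalently, Durbin-Levinson gives phi_{kk} iteratively:
  phi_{11} = rho(1)
  phi_{kk} = [rho(k) - sum_{j=1..k-1} phi_{k-1,j} rho(k-j)]
            / [1 - sum_{j=1..k-1} phi_{k-1,j} rho(j)],
  phi_{k,j} = phi_{k-1,j} - phi_{kk} phi_{k-1,k-j},  j = 1..k-1.
Step k = 1:
  phi_11 = rho(1) = 0.5622.
Step k = 2:
  phi_22 = [rho(2) - phi_11 rho(1)] / [1 - phi_11 rho(1)] = [0.6298 - (0.5622)(0.5622)] / [1 - (0.5622)(0.5622)]
         = 0.31373116 / 0.68393116 = 0.458717.
  Update: phi_21 = phi_11 - phi_22 phi_11 = 0.5622 - (0.458717)(0.5622) = 0.304309.
Step k = 3:
  phi_33 = [rho(3) - phi_21 rho(2) - phi_22 rho(1)] / [1 - phi_21 rho(1) - phi_22 rho(2)]
    numerator   = 0.6477 - (0.304309)(0.6298) - (0.458717)(0.5622) = 0.19815521
    denominator = 1 - (0.304309)(0.5622) - (0.458717)(0.6298) = 0.5400172
  phi_33 = 0.19815521 / 0.5400172 = 0.3669.
Therefore phi_{33} = 0.3669.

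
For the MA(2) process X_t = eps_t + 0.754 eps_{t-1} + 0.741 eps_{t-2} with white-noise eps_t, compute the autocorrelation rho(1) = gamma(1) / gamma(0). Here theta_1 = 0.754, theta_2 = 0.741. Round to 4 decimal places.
\rho(1) = 0.6199

For an MA(q) process with theta_0 = 1, the autocovariance is
  gamma(k) = sigma^2 * sum_{i=0..q-k} theta_i * theta_{i+k},
and rho(k) = gamma(k) / gamma(0). Sigma^2 cancels.
  numerator   = (1)*(0.754) + (0.754)*(0.741) = 1.312714.
  denominator = (1)^2 + (0.754)^2 + (0.741)^2 = 2.117597.
  rho(1) = 1.312714 / 2.117597 = 0.6199.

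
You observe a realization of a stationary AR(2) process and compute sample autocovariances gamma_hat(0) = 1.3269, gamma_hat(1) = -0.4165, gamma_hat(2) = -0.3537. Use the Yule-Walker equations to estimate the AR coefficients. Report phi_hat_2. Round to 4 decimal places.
\hat\phi_{2} = -0.4050

The Yule-Walker equations for an AR(p) process read, in matrix form,
  Gamma_p phi = r_p,   with   (Gamma_p)_{ij} = gamma(|i - j|),
                       (r_p)_i = gamma(i),   i,j = 1..p.
Substitute the sample gammas (Toeplitz matrix and right-hand side of size 2):
  Gamma_p = [[1.3269, -0.4165], [-0.4165, 1.3269]]
  r_p     = [-0.4165, -0.3537]
Written out:
  1.3269 phi_1 - 0.4165 phi_2 = -0.4165
  -0.4165 phi_1 + 1.3269 phi_2 = -0.3537
Solve by Cramer's rule:
  det = gamma(0)^2 - gamma(1)^2 = (1.3269)^2 - (-0.4165)^2 = 1.76066361 - 0.17347225 = 1.58719136
  phi_hat_1 = [gamma(1) gamma(0) - gamma(1) gamma(2)] / det = [(-0.4165)(1.3269) - (-0.4165)(-0.3537)] / 1.58719136 = -0.6999699 / 1.58719136 = -0.441
  phi_hat_2 = [gamma(0) gamma(2) - gamma(1)^2] / det = [(1.3269)(-0.3537) - (-0.4165)^2] / 1.58719136 = -0.64279678 / 1.58719136 = -0.405
So phi_hat = [-0.4410, -0.4050].
Therefore phi_hat_2 = -0.4050.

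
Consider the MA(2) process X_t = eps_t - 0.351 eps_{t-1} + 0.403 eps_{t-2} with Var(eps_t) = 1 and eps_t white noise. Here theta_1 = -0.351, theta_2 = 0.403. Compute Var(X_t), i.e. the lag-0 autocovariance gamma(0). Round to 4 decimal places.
\gamma(0) = 1.2856

For an MA(q) process X_t = eps_t + sum_i theta_i eps_{t-i} with
Var(eps_t) = sigma^2, the variance is
  gamma(0) = sigma^2 * (1 + sum_i theta_i^2).
  sum_i theta_i^2 = (-0.351)^2 + (0.403)^2 = 0.123201 + 0.162409 = 0.28561.
  gamma(0) = 1 * (1 + 0.28561) = 1 * 1.28561 = 1.28561, which rounds to 1.2856.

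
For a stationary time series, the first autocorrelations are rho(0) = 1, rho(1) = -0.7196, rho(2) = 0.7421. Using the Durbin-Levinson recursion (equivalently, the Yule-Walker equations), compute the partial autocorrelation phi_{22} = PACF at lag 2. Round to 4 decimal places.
\phi_{22} = 0.4651

The PACF at lag k is phi_{kk}, the last component of the solution
to the Yule-Walker system G_k phi = r_k where
  (G_k)_{ij} = rho(|i - j|), (r_k)_i = rho(i), i,j = 1..k.
Equivalently, Durbin-Levinson gives phi_{kk} iteratively:
  phi_{11} = rho(1)
  phi_{kk} = [rho(k) - sum_{j=1..k-1} phi_{k-1,j} rho(k-j)]
            / [1 - sum_{j=1..k-1} phi_{k-1,j} rho(j)],
  phi_{k,j} = phi_{k-1,j} - phi_{kk} phi_{k-1,k-j},  j = 1..k-1.
Step k = 1:
  phi_11 = rho(1) = -0.7196.
Step k = 2:
  phi_22 = [rho(2) - phi_11 rho(1)] / [1 - phi_11 rho(1)] = [0.7421 - (-0.7196)(-0.7196)] / [1 - (-0.7196)(-0.7196)]
         = 0.22427584 / 0.48217584 = 0.4651.
Therefore phi_{22} = 0.4651.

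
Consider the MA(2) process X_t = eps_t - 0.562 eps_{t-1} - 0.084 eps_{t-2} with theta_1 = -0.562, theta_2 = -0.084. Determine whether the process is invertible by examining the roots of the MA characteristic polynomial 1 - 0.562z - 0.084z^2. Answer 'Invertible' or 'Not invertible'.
\text{Invertible}

The MA(q) characteristic polynomial is P(z) = 1 - 0.562z - 0.084z^2.
Invertibility requires all roots to lie outside the unit circle, i.e. |z| > 1 for every root.
Set 1 + (-0.562) z + (-0.084) z^2 = 0, i.e. a z^2 + b z + c = 0 with a = -0.084, b = -0.562, c = 1.
Discriminant D = b^2 - 4ac = (-0.562)^2 - 4*(-0.084)*1 = 0.315844 - (-0.336) = 0.651844.
D >= 0, so the roots are real: z = (-b +/- sqrt(D)) / (2a) = (0.562 +/- 0.807369) / (-0.168).
  z_1 = (0.562 + 0.807369) / (-0.168) = -8.151,   |z_1| = 8.151.
  z_2 = (0.562 - 0.807369) / (-0.168) = 1.4605,   |z_2| = 1.4605.
Moduli of all roots: 8.1510, 1.4605.
All moduli strictly greater than 1? Yes.
Verdict: Invertible.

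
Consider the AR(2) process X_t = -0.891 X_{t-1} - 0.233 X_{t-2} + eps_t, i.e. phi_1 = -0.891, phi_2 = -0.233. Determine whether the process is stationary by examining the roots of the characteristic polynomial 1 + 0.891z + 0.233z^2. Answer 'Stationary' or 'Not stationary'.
\text{Stationary}

The AR(p) characteristic polynomial is P(z) = 1 + 0.891z + 0.233z^2.
Stationarity requires all roots to lie outside the unit circle, i.e. |z| > 1 for every root.
Set 1 + (0.891) z + (0.233) z^2 = 0, i.e. a z^2 + b z + c = 0 with a = 0.233, b = 0.891, c = 1.
Discriminant D = b^2 - 4ac = (0.891)^2 - 4*(0.233)*1 = 0.793881 - (0.932) = -0.138119.
D < 0, so the roots are the complex-conjugate pair z = (-b +/- i sqrt(-D)) / (2a) = -1.912 +/- 0.7975i.
For a conjugate pair |z|^2 = z * conj(z) = (product of roots) = c/a = 1/(0.233) = 4.291845, so |z| = sqrt(4.291845) = 2.0717 for both roots.
Moduli of all roots: 2.0717, 2.0717.
All moduli strictly greater than 1? Yes.
Verdict: Stationary.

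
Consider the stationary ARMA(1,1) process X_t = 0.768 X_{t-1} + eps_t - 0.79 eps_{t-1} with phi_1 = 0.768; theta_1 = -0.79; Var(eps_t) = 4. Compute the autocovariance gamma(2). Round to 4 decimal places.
\gamma(2) = -0.0648

Multiply the model equation by X_{t-k} and take expectations. With theta_0 = psi_0 = 1 and psi_j the MA(infinity) weights, this gives
  gamma(k) - sum_i phi_i gamma(k-i) = c_k,
  c_k = sigma^2 * sum_{j=k..q} theta_j psi_{j-k}   (c_k = 0 for k > q),
using gamma(-m) = gamma(m).
psi-weights needed (psi_j = theta_j + sum_i phi_i psi_{j-i}):
  psi_1 = theta_1 + phi_1 = -0.79 + (0.768) = -0.022
Right-hand sides:
  c_0 = sigma^2 (1 + theta_1 psi_1) = 4 * (1 + (-0.79)(-0.022)) = 4 * 1.01738 = 4.06952
  c_1 = sigma^2 theta_1 = 4 * (-0.79) = -3.16
  c_2 = 0
Equations for k = 0 and k = 1 (AR order 1):
  gamma(0) = phi_1 gamma(1) + c_0
  gamma(1) = phi_1 gamma(0) + c_1
Substituting the second into the first: gamma(0) (1 - phi_1^2) = c_0 + phi_1 c_1, so
  gamma(0) = (c_0 + phi_1 c_1) / (1 - phi_1^2) = (4.06952 + (0.768)(-3.16)) / (1 - (0.768)^2) = 1.64264 / 0.410176 = 4.00472.
  gamma(1) = phi_1 gamma(0) + c_1 = (0.768)(4.00472) + (-3.16) = -0.084375.
For k = 2 (> q): gamma(2) = phi_1 gamma(1) = (0.768)(-0.084375) = -0.0648.
Therefore gamma(2) = -0.0648 (to 4 decimal places).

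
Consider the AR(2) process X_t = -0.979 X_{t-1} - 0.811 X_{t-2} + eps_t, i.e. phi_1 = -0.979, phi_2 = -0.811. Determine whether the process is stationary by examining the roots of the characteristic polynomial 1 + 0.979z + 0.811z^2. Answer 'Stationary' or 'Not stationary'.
\text{Stationary}

The AR(p) characteristic polynomial is P(z) = 1 + 0.979z + 0.811z^2.
Stationarity requires all roots to lie outside the unit circle, i.e. |z| > 1 for every root.
Set 1 + (0.979) z + (0.811) z^2 = 0, i.e. a z^2 + b z + c = 0 with a = 0.811, b = 0.979, c = 1.
Discriminant D = b^2 - 4ac = (0.979)^2 - 4*(0.811)*1 = 0.958441 - (3.244) = -2.285559.
D < 0, so the roots are the complex-conjugate pair z = (-b +/- i sqrt(-D)) / (2a) = -0.6036 +/- 0.9321i.
For a conjugate pair |z|^2 = z * conj(z) = (product of roots) = c/a = 1/(0.811) = 1.233046, so |z| = sqrt(1.233046) = 1.1104 for both roots.
Moduli of all roots: 1.1104, 1.1104.
All moduli strictly greater than 1? Yes.
Verdict: Stationary.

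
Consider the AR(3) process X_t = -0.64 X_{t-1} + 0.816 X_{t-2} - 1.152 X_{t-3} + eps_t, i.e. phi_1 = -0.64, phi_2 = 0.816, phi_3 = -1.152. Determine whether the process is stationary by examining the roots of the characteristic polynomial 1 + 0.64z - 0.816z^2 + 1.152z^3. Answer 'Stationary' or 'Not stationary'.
\text{Not stationary}

The AR(p) characteristic polynomial is P(z) = 1 + 0.64z - 0.816z^2 + 1.152z^3.
Stationarity requires all roots to lie outside the unit circle, i.e. |z| > 1 for every root.
Degree 3: look for a simple real root z0 first, then factor out (1 - z/z0) and solve the remaining quadratic.
Testing z0 = -0.625: P(-0.625) = 1 + (0.64)(-0.625) + (-0.816)(-0.625)^2 + (1.152)(-0.625)^3
  = 1 + (-0.4) + (-0.31875) + (-0.28125) = 0.  So z_0 = -0.625 is a root, |z_0| = 0.625.
Divide out the factor (1 + 1.6 z) = (1 - z/z0) (since 1/z0 = -1.6):
  P(z) = (1 + 1.6 z)(1 + (-0.96) z + (0.72) z^2)
  [check: z-coef -0.96 - (-1.6) = 0.64; z^2-coef 0.72 - (-1.6)(-0.96) = -0.816; z^3-coef -(-1.6)(0.72) = 1.152.]
Remaining roots from the quadratic factor 1 + (-0.96) z + (0.72) z^2:
  Set 1 + (-0.96) z + (0.72) z^2 = 0, i.e. a z^2 + b z + c = 0 with a = 0.72, b = -0.96, c = 1.
  Discriminant D = b^2 - 4ac = (-0.96)^2 - 4*(0.72)*1 = 0.9216 - (2.88) = -1.9584.
  D < 0, so the roots are the complex-conjugate pair z = (-b +/- i sqrt(-D)) / (2a) = 0.6667 +/- 0.9718i.
  For a conjugate pair |z|^2 = z * conj(z) = (product of roots) = c/a = 1/(0.72) = 1.388889, so |z| = sqrt(1.388889) = 1.1785 for both roots.
Moduli of all roots: 0.6250, 1.1785, 1.1785.
All moduli strictly greater than 1? No.
Verdict: Not stationary.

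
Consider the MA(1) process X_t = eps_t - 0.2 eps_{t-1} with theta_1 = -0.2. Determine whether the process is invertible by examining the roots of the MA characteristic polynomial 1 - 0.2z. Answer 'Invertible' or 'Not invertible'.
\text{Invertible}

The MA(q) characteristic polynomial is P(z) = 1 - 0.2z.
Invertibility requires all roots to lie outside the unit circle, i.e. |z| > 1 for every root.
This is linear in z: 1 + (-0.2) z = 0  =>  z = -1/(-0.2) = 5,  |z| = 5.
Moduli of all roots: 5.0000.
All moduli strictly greater than 1? Yes.
Verdict: Invertible.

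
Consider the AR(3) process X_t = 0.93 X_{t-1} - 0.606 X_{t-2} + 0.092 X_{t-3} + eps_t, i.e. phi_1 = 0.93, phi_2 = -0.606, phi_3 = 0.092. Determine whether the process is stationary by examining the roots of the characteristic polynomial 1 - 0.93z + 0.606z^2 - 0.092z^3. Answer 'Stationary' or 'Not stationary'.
\text{Stationary}

The AR(p) characteristic polynomial is P(z) = 1 - 0.93z + 0.606z^2 - 0.092z^3.
Stationarity requires all roots to lie outside the unit circle, i.e. |z| > 1 for every root.
Degree 3: look for a simple real root z0 first, then factor out (1 - z/z0) and solve the remaining quadratic.
Testing z0 = 5: P(5) = 1 + (-0.93)(5) + (0.606)(5)^2 + (-0.092)(5)^3
  = 1 + (-4.65) + (15.15) + (-11.5) = 0.  So z_0 = 5 is a root, |z_0| = 5.
Divide out the factor (1 - 0.2 z) = (1 - z/z0) (since 1/z0 = 0.2):
  P(z) = (1 - 0.2 z)(1 + (-0.73) z + (0.46) z^2)
  [check: z-coef -0.73 - (0.2) = -0.93; z^2-coef 0.46 - (0.2)(-0.73) = 0.606; z^3-coef -(0.2)(0.46) = -0.092.]
Remaining roots from the quadratic factor 1 + (-0.73) z + (0.46) z^2:
  Set 1 + (-0.73) z + (0.46) z^2 = 0, i.e. a z^2 + b z + c = 0 with a = 0.46, b = -0.73, c = 1.
  Discriminant D = b^2 - 4ac = (-0.73)^2 - 4*(0.46)*1 = 0.5329 - (1.84) = -1.3071.
  D < 0, so the roots are the complex-conjugate pair z = (-b +/- i sqrt(-D)) / (2a) = 0.7935 +/- 1.2427i.
  For a conjugate pair |z|^2 = z * conj(z) = (product of roots) = c/a = 1/(0.46) = 2.173913, so |z| = sqrt(2.173913) = 1.4744 for both roots.
Moduli of all roots: 5.0000, 1.4744, 1.4744.
All moduli strictly greater than 1? Yes.
Verdict: Stationary.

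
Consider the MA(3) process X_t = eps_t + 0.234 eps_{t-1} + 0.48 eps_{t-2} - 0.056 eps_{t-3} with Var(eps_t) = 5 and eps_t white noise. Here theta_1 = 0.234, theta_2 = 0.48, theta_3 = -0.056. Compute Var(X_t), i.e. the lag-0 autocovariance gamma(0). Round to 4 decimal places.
\gamma(0) = 6.4415

For an MA(q) process X_t = eps_t + sum_i theta_i eps_{t-i} with
Var(eps_t) = sigma^2, the variance is
  gamma(0) = sigma^2 * (1 + sum_i theta_i^2).
  sum_i theta_i^2 = (0.234)^2 + (0.48)^2 + (-0.056)^2 = 0.054756 + 0.2304 + 0.003136 = 0.288292.
  gamma(0) = 5 * (1 + 0.288292) = 5 * 1.288292 = 6.44146, which rounds to 6.4415.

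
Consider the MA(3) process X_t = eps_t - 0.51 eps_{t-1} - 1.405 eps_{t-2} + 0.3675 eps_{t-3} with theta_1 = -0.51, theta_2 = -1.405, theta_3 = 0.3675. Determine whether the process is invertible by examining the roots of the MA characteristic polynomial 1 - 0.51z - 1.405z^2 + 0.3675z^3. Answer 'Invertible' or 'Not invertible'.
\text{Not invertible}

The MA(q) characteristic polynomial is P(z) = 1 - 0.51z - 1.405z^2 + 0.3675z^3.
Invertibility requires all roots to lie outside the unit circle, i.e. |z| > 1 for every root.
Degree 3: look for a simple real root z0 first, then factor out (1 - z/z0) and solve the remaining quadratic.
Testing z0 = 4: P(4) = 1 + (-0.51)(4) + (-1.405)(4)^2 + (0.3675)(4)^3
  = 1 + (-2.04) + (-22.48) + (23.52) = 0.  So z_0 = 4 is a root, |z_0| = 4.
Divide out the factor (1 - 0.25 z) = (1 - z/z0) (since 1/z0 = 0.25):
  P(z) = (1 - 0.25 z)(1 + (-0.26) z + (-1.47) z^2)
  [check: z-coef -0.26 - (0.25) = -0.51; z^2-coef -1.47 - (0.25)(-0.26) = -1.405; z^3-coef -(0.25)(-1.47) = 0.3675.]
Remaining roots from the quadratic factor 1 + (-0.26) z + (-1.47) z^2:
  Set 1 + (-0.26) z + (-1.47) z^2 = 0, i.e. a z^2 + b z + c = 0 with a = -1.47, b = -0.26, c = 1.
  Discriminant D = b^2 - 4ac = (-0.26)^2 - 4*(-1.47)*1 = 0.0676 - (-5.88) = 5.9476.
  D >= 0, so the roots are real: z = (-b +/- sqrt(D)) / (2a) = (0.26 +/- 2.43877) / (-2.94).
    z_1 = (0.26 + 2.43877) / (-2.94) = -0.9179,   |z_1| = 0.9179.
    z_2 = (0.26 - 2.43877) / (-2.94) = 0.7411,   |z_2| = 0.7411.
Moduli of all roots: 4.0000, 0.9179, 0.7411.
All moduli strictly greater than 1? No.
Verdict: Not invertible.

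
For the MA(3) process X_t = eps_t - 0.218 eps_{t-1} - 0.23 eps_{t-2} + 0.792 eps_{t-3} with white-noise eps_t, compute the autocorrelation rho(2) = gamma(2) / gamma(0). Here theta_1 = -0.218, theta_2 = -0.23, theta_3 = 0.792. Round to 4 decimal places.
\rho(2) = -0.2331

For an MA(q) process with theta_0 = 1, the autocovariance is
  gamma(k) = sigma^2 * sum_{i=0..q-k} theta_i * theta_{i+k},
and rho(k) = gamma(k) / gamma(0). Sigma^2 cancels.
  numerator   = (1)*(-0.23) + (-0.218)*(0.792) = -0.402656.
  denominator = (1)^2 + (-0.218)^2 + (-0.23)^2 + (0.792)^2 = 1.727688.
  rho(2) = -0.402656 / 1.727688 = -0.2331.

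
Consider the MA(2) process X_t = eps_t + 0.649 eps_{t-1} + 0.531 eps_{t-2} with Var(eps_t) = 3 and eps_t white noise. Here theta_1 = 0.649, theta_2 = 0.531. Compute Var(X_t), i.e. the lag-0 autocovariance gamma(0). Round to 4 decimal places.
\gamma(0) = 5.1095

For an MA(q) process X_t = eps_t + sum_i theta_i eps_{t-i} with
Var(eps_t) = sigma^2, the variance is
  gamma(0) = sigma^2 * (1 + sum_i theta_i^2).
  sum_i theta_i^2 = (0.649)^2 + (0.531)^2 = 0.421201 + 0.281961 = 0.703162.
  gamma(0) = 3 * (1 + 0.703162) = 3 * 1.703162 = 5.109486, which rounds to 5.1095.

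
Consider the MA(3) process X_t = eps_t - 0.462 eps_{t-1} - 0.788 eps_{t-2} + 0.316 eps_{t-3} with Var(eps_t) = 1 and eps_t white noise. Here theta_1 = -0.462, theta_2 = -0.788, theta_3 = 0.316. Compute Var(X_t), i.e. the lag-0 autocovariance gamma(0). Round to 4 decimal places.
\gamma(0) = 1.9342

For an MA(q) process X_t = eps_t + sum_i theta_i eps_{t-i} with
Var(eps_t) = sigma^2, the variance is
  gamma(0) = sigma^2 * (1 + sum_i theta_i^2).
  sum_i theta_i^2 = (-0.462)^2 + (-0.788)^2 + (0.316)^2 = 0.213444 + 0.620944 + 0.099856 = 0.934244.
  gamma(0) = 1 * (1 + 0.934244) = 1 * 1.934244 = 1.934244, which rounds to 1.9342.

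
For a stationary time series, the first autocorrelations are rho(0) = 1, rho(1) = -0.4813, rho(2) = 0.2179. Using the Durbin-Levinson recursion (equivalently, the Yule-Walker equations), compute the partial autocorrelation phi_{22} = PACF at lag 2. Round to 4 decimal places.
\phi_{22} = -0.0179

The PACF at lag k is phi_{kk}, the last component of the solution
to the Yule-Walker system G_k phi = r_k where
  (G_k)_{ij} = rho(|i - j|), (r_k)_i = rho(i), i,j = 1..k.
Equivalently, Durbin-Levinson gives phi_{kk} iteratively:
  phi_{11} = rho(1)
  phi_{kk} = [rho(k) - sum_{j=1..k-1} phi_{k-1,j} rho(k-j)]
            / [1 - sum_{j=1..k-1} phi_{k-1,j} rho(j)],
  phi_{k,j} = phi_{k-1,j} - phi_{kk} phi_{k-1,k-j},  j = 1..k-1.
Step k = 1:
  phi_11 = rho(1) = -0.4813.
Step k = 2:
  phi_22 = [rho(2) - phi_11 rho(1)] / [1 - phi_11 rho(1)] = [0.2179 - (-0.4813)(-0.4813)] / [1 - (-0.4813)(-0.4813)]
         = -0.01374969 / 0.76835031 = -0.0179.
Therefore phi_{22} = -0.0179.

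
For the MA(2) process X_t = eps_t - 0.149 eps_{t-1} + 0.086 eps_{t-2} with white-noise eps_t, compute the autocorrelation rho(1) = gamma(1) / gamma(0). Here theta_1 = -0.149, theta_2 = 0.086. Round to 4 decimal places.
\rho(1) = -0.1572

For an MA(q) process with theta_0 = 1, the autocovariance is
  gamma(k) = sigma^2 * sum_{i=0..q-k} theta_i * theta_{i+k},
and rho(k) = gamma(k) / gamma(0). Sigma^2 cancels.
  numerator   = (1)*(-0.149) + (-0.149)*(0.086) = -0.161814.
  denominator = (1)^2 + (-0.149)^2 + (0.086)^2 = 1.029597.
  rho(1) = -0.161814 / 1.029597 = -0.1572.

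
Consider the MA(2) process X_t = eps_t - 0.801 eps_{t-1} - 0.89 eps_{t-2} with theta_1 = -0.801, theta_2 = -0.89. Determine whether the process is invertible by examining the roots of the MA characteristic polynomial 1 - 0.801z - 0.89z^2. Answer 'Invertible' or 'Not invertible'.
\text{Not invertible}

The MA(q) characteristic polynomial is P(z) = 1 - 0.801z - 0.89z^2.
Invertibility requires all roots to lie outside the unit circle, i.e. |z| > 1 for every root.
Set 1 + (-0.801) z + (-0.89) z^2 = 0, i.e. a z^2 + b z + c = 0 with a = -0.89, b = -0.801, c = 1.
Discriminant D = b^2 - 4ac = (-0.801)^2 - 4*(-0.89)*1 = 0.641601 - (-3.56) = 4.201601.
D >= 0, so the roots are real: z = (-b +/- sqrt(D)) / (2a) = (0.801 +/- 2.049781) / (-1.78).
  z_1 = (0.801 + 2.049781) / (-1.78) = -1.6016,   |z_1| = 1.6016.
  z_2 = (0.801 - 2.049781) / (-1.78) = 0.7016,   |z_2| = 0.7016.
Moduli of all roots: 1.6016, 0.7016.
All moduli strictly greater than 1? No.
Verdict: Not invertible.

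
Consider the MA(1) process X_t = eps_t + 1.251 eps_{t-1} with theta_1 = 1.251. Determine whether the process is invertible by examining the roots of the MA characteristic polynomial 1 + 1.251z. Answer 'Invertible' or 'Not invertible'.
\text{Not invertible}

The MA(q) characteristic polynomial is P(z) = 1 + 1.251z.
Invertibility requires all roots to lie outside the unit circle, i.e. |z| > 1 for every root.
This is linear in z: 1 + (1.251) z = 0  =>  z = -1/(1.251) = -0.799361,  |z| = 0.799361.
Moduli of all roots: 0.7994.
All moduli strictly greater than 1? No.
Verdict: Not invertible.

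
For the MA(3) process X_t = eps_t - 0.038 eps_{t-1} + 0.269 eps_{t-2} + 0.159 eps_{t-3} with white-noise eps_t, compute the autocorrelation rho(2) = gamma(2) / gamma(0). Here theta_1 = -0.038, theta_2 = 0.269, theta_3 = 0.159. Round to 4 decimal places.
\rho(2) = 0.2393

For an MA(q) process with theta_0 = 1, the autocovariance is
  gamma(k) = sigma^2 * sum_{i=0..q-k} theta_i * theta_{i+k},
and rho(k) = gamma(k) / gamma(0). Sigma^2 cancels.
  numerator   = (1)*(0.269) + (-0.038)*(0.159) = 0.262958.
  denominator = (1)^2 + (-0.038)^2 + (0.269)^2 + (0.159)^2 = 1.099086.
  rho(2) = 0.262958 / 1.099086 = 0.2393.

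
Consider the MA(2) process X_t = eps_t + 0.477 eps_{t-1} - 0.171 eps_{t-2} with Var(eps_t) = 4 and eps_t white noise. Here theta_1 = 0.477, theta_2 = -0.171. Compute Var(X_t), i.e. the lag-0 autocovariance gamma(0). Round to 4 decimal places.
\gamma(0) = 5.0271

For an MA(q) process X_t = eps_t + sum_i theta_i eps_{t-i} with
Var(eps_t) = sigma^2, the variance is
  gamma(0) = sigma^2 * (1 + sum_i theta_i^2).
  sum_i theta_i^2 = (0.477)^2 + (-0.171)^2 = 0.227529 + 0.029241 = 0.25677.
  gamma(0) = 4 * (1 + 0.25677) = 4 * 1.25677 = 5.02708, which rounds to 5.0271.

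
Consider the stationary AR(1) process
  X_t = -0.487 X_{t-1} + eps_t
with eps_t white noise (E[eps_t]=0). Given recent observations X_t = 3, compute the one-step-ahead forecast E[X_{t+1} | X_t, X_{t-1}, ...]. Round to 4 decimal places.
E[X_{t+1} \mid \mathcal F_t] = -1.4610

For an AR(p) model X_t = c + sum_i phi_i X_{t-i} + eps_t, the
one-step-ahead conditional mean is
  E[X_{t+1} | X_t, ...] = c + sum_i phi_i X_{t+1-i}.
Substitute known values:
  E[X_{t+1} | ...] = (-0.487) * (3)
                   = -1.4610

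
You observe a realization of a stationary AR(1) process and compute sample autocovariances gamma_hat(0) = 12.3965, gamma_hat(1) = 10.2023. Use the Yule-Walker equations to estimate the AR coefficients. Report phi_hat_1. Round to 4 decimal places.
\hat\phi_{1} = 0.8230

The Yule-Walker equations for an AR(p) process read, in matrix form,
  Gamma_p phi = r_p,   with   (Gamma_p)_{ij} = gamma(|i - j|),
                       (r_p)_i = gamma(i),   i,j = 1..p.
Substitute the sample gammas (Toeplitz matrix and right-hand side of size 1):
  Gamma_p = [[12.3965]]
  r_p     = [10.2023]
With p = 1 this is the single equation gamma(0) phi_1 = gamma(1):
  phi_hat_1 = gamma(1) / gamma(0) = 10.2023 / 12.3965 = 0.8230.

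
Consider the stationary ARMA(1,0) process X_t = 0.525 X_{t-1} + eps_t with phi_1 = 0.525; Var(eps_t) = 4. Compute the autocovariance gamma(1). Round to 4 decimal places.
\gamma(1) = 2.8991

Multiply the model equation by X_{t-k} and take expectations. With theta_0 = psi_0 = 1 and psi_j the MA(infinity) weights, this gives
  gamma(k) - sum_i phi_i gamma(k-i) = c_k,
  c_k = sigma^2 * sum_{j=k..q} theta_j psi_{j-k}   (c_k = 0 for k > q),
using gamma(-m) = gamma(m).
Pure AR (q = 0): c_0 = sigma^2 = 4, c_k = 0 for k >= 1.
Equations for k = 0 and k = 1 (AR order 1):
  gamma(0) = phi_1 gamma(1) + c_0
  gamma(1) = phi_1 gamma(0) + c_1
Substituting the second into the first: gamma(0) (1 - phi_1^2) = c_0 + phi_1 c_1, so
  gamma(0) = c_0 / (1 - phi_1^2) = 4 / (1 - (0.525)^2) = 4 / 0.724375 = 5.522002.
  gamma(1) = phi_1 gamma(0) = (0.525)(5.522002) = 2.899051.
Therefore gamma(1) = 2.8991 (to 4 decimal places).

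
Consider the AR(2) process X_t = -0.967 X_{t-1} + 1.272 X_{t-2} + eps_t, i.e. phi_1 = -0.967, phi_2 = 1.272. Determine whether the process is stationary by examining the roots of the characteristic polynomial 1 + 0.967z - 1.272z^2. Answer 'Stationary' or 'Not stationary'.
\text{Not stationary}

The AR(p) characteristic polynomial is P(z) = 1 + 0.967z - 1.272z^2.
Stationarity requires all roots to lie outside the unit circle, i.e. |z| > 1 for every root.
Set 1 + (0.967) z + (-1.272) z^2 = 0, i.e. a z^2 + b z + c = 0 with a = -1.272, b = 0.967, c = 1.
Discriminant D = b^2 - 4ac = (0.967)^2 - 4*(-1.272)*1 = 0.935089 - (-5.088) = 6.023089.
D >= 0, so the roots are real: z = (-b +/- sqrt(D)) / (2a) = (-0.967 +/- 2.454198) / (-2.544).
  z_1 = (-0.967 + 2.454198) / (-2.544) = -0.5846,   |z_1| = 0.5846.
  z_2 = (-0.967 - 2.454198) / (-2.544) = 1.3448,   |z_2| = 1.3448.
Moduli of all roots: 0.5846, 1.3448.
All moduli strictly greater than 1? No.
Verdict: Not stationary.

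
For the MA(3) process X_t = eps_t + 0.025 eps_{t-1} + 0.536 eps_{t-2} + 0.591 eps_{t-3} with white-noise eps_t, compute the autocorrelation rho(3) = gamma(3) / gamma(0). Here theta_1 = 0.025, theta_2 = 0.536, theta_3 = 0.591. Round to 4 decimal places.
\rho(3) = 0.3610

For an MA(q) process with theta_0 = 1, the autocovariance is
  gamma(k) = sigma^2 * sum_{i=0..q-k} theta_i * theta_{i+k},
and rho(k) = gamma(k) / gamma(0). Sigma^2 cancels.
  numerator   = (1)*(0.591) = 0.591.
  denominator = (1)^2 + (0.025)^2 + (0.536)^2 + (0.591)^2 = 1.637202.
  rho(3) = 0.591 / 1.637202 = 0.3610.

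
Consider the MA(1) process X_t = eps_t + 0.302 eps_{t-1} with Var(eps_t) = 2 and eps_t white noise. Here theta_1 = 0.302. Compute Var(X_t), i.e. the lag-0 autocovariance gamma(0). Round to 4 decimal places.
\gamma(0) = 2.1824

For an MA(q) process X_t = eps_t + sum_i theta_i eps_{t-i} with
Var(eps_t) = sigma^2, the variance is
  gamma(0) = sigma^2 * (1 + sum_i theta_i^2).
  sum_i theta_i^2 = (0.302)^2 = 0.091204.
  gamma(0) = 2 * (1 + 0.091204) = 2 * 1.091204 = 2.182408, which rounds to 2.1824.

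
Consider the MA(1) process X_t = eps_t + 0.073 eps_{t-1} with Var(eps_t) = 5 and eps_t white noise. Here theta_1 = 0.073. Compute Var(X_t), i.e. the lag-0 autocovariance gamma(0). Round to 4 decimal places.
\gamma(0) = 5.0266

For an MA(q) process X_t = eps_t + sum_i theta_i eps_{t-i} with
Var(eps_t) = sigma^2, the variance is
  gamma(0) = sigma^2 * (1 + sum_i theta_i^2).
  sum_i theta_i^2 = (0.073)^2 = 0.005329.
  gamma(0) = 5 * (1 + 0.005329) = 5 * 1.005329 = 5.026645, which rounds to 5.0266.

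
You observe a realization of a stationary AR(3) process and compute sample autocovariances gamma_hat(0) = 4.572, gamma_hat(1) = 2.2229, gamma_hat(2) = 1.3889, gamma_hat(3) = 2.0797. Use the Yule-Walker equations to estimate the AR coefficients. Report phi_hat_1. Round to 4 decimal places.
\hat\phi_{1} = 0.4110

The Yule-Walker equations for an AR(p) process read, in matrix form,
  Gamma_p phi = r_p,   with   (Gamma_p)_{ij} = gamma(|i - j|),
                       (r_p)_i = gamma(i),   i,j = 1..p.
Substitute the sample gammas (Toeplitz matrix and right-hand side of size 3):
  Gamma_p = [[4.572, 2.2229, 1.3889], [2.2229, 4.572, 2.2229], [1.3889, 2.2229, 4.572]]
  r_p     = [2.2229, 1.3889, 2.0797]
Written out (R1..R3):
  (R1) 4.572 phi_1 + 2.2229 phi_2 + 1.3889 phi_3 = 2.2229
  (R2) 2.2229 phi_1 + 4.572 phi_2 + 2.2229 phi_3 = 1.3889
  (R3) 1.3889 phi_1 + 2.2229 phi_2 + 4.572 phi_3 = 2.0797
Gaussian elimination:
  R2 <- R2 - (2.2229/4.572) R1 = R2 - (0.486199) R1:  3.491229 phi_2 + 1.547619 phi_3 = 0.308129
  R3 <- R3 - (1.3889/4.572) R1 = R3 - (0.303784) R1:  1.547619 phi_2 + 4.150075 phi_3 = 1.404419
  R3 <- R3 - (1.547619/3.491229) R2 = R3 - (0.443288) R2:  3.464034 phi_3 = 1.267829
Back-substitution:
  phi_hat_3 = 1.267829 / 3.464034 = 0.365998
  phi_hat_2 = (0.308129 - (1.547619)(0.365998)) / 3.491229 = -0.073984
  phi_hat_1 = (2.2229 - (2.2229)(-0.073984) - (1.3889)(0.365998)) / 4.572 = 0.410985
So phi_hat = [0.4110, -0.0740, 0.3660].
Therefore phi_hat_1 = 0.4110.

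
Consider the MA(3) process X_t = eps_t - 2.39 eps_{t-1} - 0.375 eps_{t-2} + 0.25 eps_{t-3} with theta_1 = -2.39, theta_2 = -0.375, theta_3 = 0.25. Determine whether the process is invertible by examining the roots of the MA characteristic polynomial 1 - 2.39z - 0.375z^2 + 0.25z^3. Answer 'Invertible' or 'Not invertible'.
\text{Not invertible}

The MA(q) characteristic polynomial is P(z) = 1 - 2.39z - 0.375z^2 + 0.25z^3.
Invertibility requires all roots to lie outside the unit circle, i.e. |z| > 1 for every root.
Degree 3: look for a simple real root z0 first, then factor out (1 - z/z0) and solve the remaining quadratic.
Testing z0 = 0.4: P(0.4) = 1 + (-2.39)(0.4) + (-0.375)(0.4)^2 + (0.25)(0.4)^3
  = 1 + (-0.956) + (-0.06) + (0.016) = 0.  So z_0 = 0.4 is a root, |z_0| = 0.4.
Divide out the factor (1 - 2.5 z) = (1 - z/z0) (since 1/z0 = 2.5):
  P(z) = (1 - 2.5 z)(1 + (0.11) z + (-0.1) z^2)
  [check: z-coef 0.11 - (2.5) = -2.39; z^2-coef -0.1 - (2.5)(0.11) = -0.375; z^3-coef -(2.5)(-0.1) = 0.25.]
Remaining roots from the quadratic factor 1 + (0.11) z + (-0.1) z^2:
  Set 1 + (0.11) z + (-0.1) z^2 = 0, i.e. a z^2 + b z + c = 0 with a = -0.1, b = 0.11, c = 1.
  Discriminant D = b^2 - 4ac = (0.11)^2 - 4*(-0.1)*1 = 0.0121 - (-0.4) = 0.4121.
  D >= 0, so the roots are real: z = (-b +/- sqrt(D)) / (2a) = (-0.11 +/- 0.64195) / (-0.2).
    z_1 = (-0.11 + 0.64195) / (-0.2) = -2.6598,   |z_1| = 2.6598.
    z_2 = (-0.11 - 0.64195) / (-0.2) = 3.7598,   |z_2| = 3.7598.
Moduli of all roots: 0.4000, 2.6598, 3.7598.
All moduli strictly greater than 1? No.
Verdict: Not invertible.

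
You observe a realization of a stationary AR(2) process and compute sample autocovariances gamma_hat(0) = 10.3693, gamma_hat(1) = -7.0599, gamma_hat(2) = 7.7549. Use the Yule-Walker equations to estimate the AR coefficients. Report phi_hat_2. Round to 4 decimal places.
\hat\phi_{2} = 0.5300

The Yule-Walker equations for an AR(p) process read, in matrix form,
  Gamma_p phi = r_p,   with   (Gamma_p)_{ij} = gamma(|i - j|),
                       (r_p)_i = gamma(i),   i,j = 1..p.
Substitute the sample gammas (Toeplitz matrix and right-hand side of size 2):
  Gamma_p = [[10.3693, -7.0599], [-7.0599, 10.3693]]
  r_p     = [-7.0599, 7.7549]
Written out:
  10.3693 phi_1 - 7.0599 phi_2 = -7.0599
  -7.0599 phi_1 + 10.3693 phi_2 = 7.7549
Solve by Cramer's rule:
  det = gamma(0)^2 - gamma(1)^2 = (10.3693)^2 - (-7.0599)^2 = 107.52238249 - 49.84218801 = 57.68019448
  phi_hat_1 = [gamma(1) gamma(0) - gamma(1) gamma(2)] / det = [(-7.0599)(10.3693) - (-7.0599)(7.7549)] / 57.68019448 = -18.45740256 / 57.68019448 = -0.32
  phi_hat_2 = [gamma(0) gamma(2) - gamma(1)^2] / det = [(10.3693)(7.7549) - (-7.0599)^2] / 57.68019448 = 30.57069656 / 57.68019448 = 0.53
So phi_hat = [-0.3200, 0.5300].
Therefore phi_hat_2 = 0.5300.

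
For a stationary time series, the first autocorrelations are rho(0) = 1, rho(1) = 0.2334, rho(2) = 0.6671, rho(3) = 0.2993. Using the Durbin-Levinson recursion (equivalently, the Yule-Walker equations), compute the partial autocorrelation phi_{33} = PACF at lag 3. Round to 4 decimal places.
\phi_{33} = 0.1700

The PACF at lag k is phi_{kk}, the last component of the solution
to the Yule-Walker system G_k phi = r_k where
  (G_k)_{ij} = rho(|i - j|), (r_k)_i = rho(i), i,j = 1..k.
Equivalently, Durbin-Levinson gives phi_{kk} iteratively:
  phi_{11} = rho(1)
  phi_{kk} = [rho(k) - sum_{j=1..k-1} phi_{k-1,j} rho(k-j)]
            / [1 - sum_{j=1..k-1} phi_{k-1,j} rho(j)],
  phi_{k,j} = phi_{k-1,j} - phi_{kk} phi_{k-1,k-j},  j = 1..k-1.
Step k = 1:
  phi_11 = rho(1) = 0.2334.
Step k = 2:
  phi_22 = [rho(2) - phi_11 rho(1)] / [1 - phi_11 rho(1)] = [0.6671 - (0.2334)(0.2334)] / [1 - (0.2334)(0.2334)]
         = 0.61262444 / 0.94552444 = 0.64792.
  Update: phi_21 = phi_11 - phi_22 phi_11 = 0.2334 - (0.64792)(0.2334) = 0.082175.
Step k = 3:
  phi_33 = [rho(3) - phi_21 rho(2) - phi_22 rho(1)] / [1 - phi_21 rho(1) - phi_22 rho(2)]
    numerator   = 0.2993 - (0.082175)(0.6671) - (0.64792)(0.2334) = 0.09325619
    denominator = 1 - (0.082175)(0.2334) - (0.64792)(0.6671) = 0.54859265
  phi_33 = 0.09325619 / 0.54859265 = 0.17.
Therefore phi_{33} = 0.1700.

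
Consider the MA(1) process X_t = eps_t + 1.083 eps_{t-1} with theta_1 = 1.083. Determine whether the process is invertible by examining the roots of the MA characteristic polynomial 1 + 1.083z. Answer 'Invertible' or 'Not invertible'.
\text{Not invertible}

The MA(q) characteristic polynomial is P(z) = 1 + 1.083z.
Invertibility requires all roots to lie outside the unit circle, i.e. |z| > 1 for every root.
This is linear in z: 1 + (1.083) z = 0  =>  z = -1/(1.083) = -0.923361,  |z| = 0.923361.
Moduli of all roots: 0.9234.
All moduli strictly greater than 1? No.
Verdict: Not invertible.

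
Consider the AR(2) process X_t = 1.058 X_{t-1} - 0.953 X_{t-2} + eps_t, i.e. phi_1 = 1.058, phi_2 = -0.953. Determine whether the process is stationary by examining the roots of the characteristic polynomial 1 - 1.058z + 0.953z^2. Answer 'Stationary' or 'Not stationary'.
\text{Stationary}

The AR(p) characteristic polynomial is P(z) = 1 - 1.058z + 0.953z^2.
Stationarity requires all roots to lie outside the unit circle, i.e. |z| > 1 for every root.
Set 1 + (-1.058) z + (0.953) z^2 = 0, i.e. a z^2 + b z + c = 0 with a = 0.953, b = -1.058, c = 1.
Discriminant D = b^2 - 4ac = (-1.058)^2 - 4*(0.953)*1 = 1.119364 - (3.812) = -2.692636.
D < 0, so the roots are the complex-conjugate pair z = (-b +/- i sqrt(-D)) / (2a) = 0.5551 +/- 0.8609i.
For a conjugate pair |z|^2 = z * conj(z) = (product of roots) = c/a = 1/(0.953) = 1.049318, so |z| = sqrt(1.049318) = 1.0244 for both roots.
Moduli of all roots: 1.0244, 1.0244.
All moduli strictly greater than 1? Yes.
Verdict: Stationary.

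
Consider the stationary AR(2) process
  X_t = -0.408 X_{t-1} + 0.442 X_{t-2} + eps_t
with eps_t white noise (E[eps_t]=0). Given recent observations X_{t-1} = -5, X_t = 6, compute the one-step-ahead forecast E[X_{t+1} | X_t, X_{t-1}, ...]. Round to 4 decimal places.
E[X_{t+1} \mid \mathcal F_t] = -4.6580

For an AR(p) model X_t = c + sum_i phi_i X_{t-i} + eps_t, the
one-step-ahead conditional mean is
  E[X_{t+1} | X_t, ...] = c + sum_i phi_i X_{t+1-i}.
Substitute known values:
  E[X_{t+1} | ...] = (-0.408) * (6) + (0.442) * (-5)
                   = -4.6580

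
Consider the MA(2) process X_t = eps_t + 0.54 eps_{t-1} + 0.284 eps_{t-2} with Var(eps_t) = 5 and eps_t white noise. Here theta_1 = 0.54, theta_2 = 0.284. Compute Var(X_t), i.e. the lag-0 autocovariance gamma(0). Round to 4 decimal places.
\gamma(0) = 6.8613

For an MA(q) process X_t = eps_t + sum_i theta_i eps_{t-i} with
Var(eps_t) = sigma^2, the variance is
  gamma(0) = sigma^2 * (1 + sum_i theta_i^2).
  sum_i theta_i^2 = (0.54)^2 + (0.284)^2 = 0.2916 + 0.080656 = 0.372256.
  gamma(0) = 5 * (1 + 0.372256) = 5 * 1.372256 = 6.86128, which rounds to 6.8613.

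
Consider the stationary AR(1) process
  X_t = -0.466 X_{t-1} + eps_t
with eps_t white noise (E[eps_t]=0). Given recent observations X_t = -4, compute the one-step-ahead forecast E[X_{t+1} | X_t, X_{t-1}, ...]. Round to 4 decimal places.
E[X_{t+1} \mid \mathcal F_t] = 1.8640

For an AR(p) model X_t = c + sum_i phi_i X_{t-i} + eps_t, the
one-step-ahead conditional mean is
  E[X_{t+1} | X_t, ...] = c + sum_i phi_i X_{t+1-i}.
Substitute known values:
  E[X_{t+1} | ...] = (-0.466) * (-4)
                   = 1.8640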